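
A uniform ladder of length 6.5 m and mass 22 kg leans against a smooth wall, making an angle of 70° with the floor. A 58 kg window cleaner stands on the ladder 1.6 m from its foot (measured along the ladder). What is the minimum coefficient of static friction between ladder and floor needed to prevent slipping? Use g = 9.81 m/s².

About the foot of the ladder:
Ladder weight 22×9.81 = 215.8 N acts at 3.25 m along the ladder; its horizontal arm is 3.25·cos70° = 1.112 m → τ = 240 N·m clockwise.
Window cleaner: 58×9.81 = 569 N at 1.6 m → arm 0.5472 m → τ = 311.4 N·m clockwise.
Wall normal N acts horizontally at the top; its moment arm is the height L sinθ = 6.5·sin70° = 6.108 m, counterclockwise.
For rotational equilibrium, N × 6.108 = 551.4, so N = 90.28 N.
ΣFx = 0 ⇒ f = N_wall = 90.28 N. ΣFy = 0 ⇒ N_floor = 784.8 N.
μ_min = f / N_floor = 90.28 / 784.8 = 0.115.

μ_min ≈ 0.115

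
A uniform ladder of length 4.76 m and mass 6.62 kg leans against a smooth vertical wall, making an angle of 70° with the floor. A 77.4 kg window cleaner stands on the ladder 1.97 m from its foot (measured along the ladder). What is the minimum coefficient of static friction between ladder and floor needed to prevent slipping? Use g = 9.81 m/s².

μ_min ≈ 0.153

Choose the foot of the ladder as the axis so the floor normal and friction both act there and drop out.
Ladder weight 6.62×9.81 = 64.94 N acts at 2.38 m along the ladder; its horizontal arm is 2.38·cos70° = 0.814 m → τ = 52.86 N·m clockwise.
Window cleaner: 77.4×9.81 = 759.3 N at 1.97 m → arm 0.6738 m → τ = 511.6 N·m clockwise.
Wall normal N acts horizontally at the top; its moment arm is the height L sinθ = 4.76·sin70° = 4.473 m, counterclockwise.
Balancing moments: N × 4.473 = 564.5, giving N = 126.2 N.
ΣFx = 0 ⇒ f = N_wall = 126.2 N. ΣFy = 0 ⇒ N_floor = 824.2 N.
μ_min = f / N_floor = 126.2 / 824.2 = 0.153.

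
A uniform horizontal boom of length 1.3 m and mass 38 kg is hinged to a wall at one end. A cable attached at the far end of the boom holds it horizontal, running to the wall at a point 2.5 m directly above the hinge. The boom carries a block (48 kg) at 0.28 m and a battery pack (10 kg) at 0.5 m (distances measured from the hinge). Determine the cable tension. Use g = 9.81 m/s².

T ≈ 367 N

About the hinge:
Beam weight: 38 × 9.81 = 372.8 N down at 0.65 m → arm 0.65 m, τ = 372.8 × 0.65 = 242.3 N·m clockwise.
Block: 48 × 9.81 = 470.9 N down at 0.28 m → arm 0.28 m, τ = 470.9 × 0.28 = 131.9 N·m clockwise.
Battery pack: 10 × 9.81 = 98.1 N down at 0.5 m → arm 0.5 m, τ = 98.1 × 0.5 = 49.05 N·m clockwise.
Total clockwise load moment = 423.3 N·m.
The cable tension T acts at 1.3 m; only its component perpendicular to the boom, T sinθ, produces torque. sinθ = h/√(h²+d²) = 2.5/√(2.5²+1.3²) = 0.8872.
Στ = 0 ⇒ T × 1.3 × 0.8872 = 423.3 ⇒ T = 423.3 / 1.153 = 367 N.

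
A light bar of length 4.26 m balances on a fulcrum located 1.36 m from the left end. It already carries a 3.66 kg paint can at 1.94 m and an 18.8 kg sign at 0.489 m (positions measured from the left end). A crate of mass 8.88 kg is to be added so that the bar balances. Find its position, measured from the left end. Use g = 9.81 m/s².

Taking torques about the fulcrum (at 1.36 m from the left end):
Paint can: 3.66 × 9.81 = 35.9 N down at 1.94 m → arm 0.58 m, τ = 35.9 × 0.58 = 20.82 N·m clockwise.
Sign: 18.8 × 9.81 = 184.4 N down at 0.489 m → arm 0.871 m, τ = 184.4 × 0.871 = 160.6 N·m counterclockwise.
Net moment of existing loads = 139.8 N·m counterclockwise.
The crate weighs 8.88 × 9.81 = 87.11 N and must supply an equal clockwise moment, so its lever arm about the fulcrum is 139.8 / 87.11 = 1.6 m.
That puts it at 1.36 + 1.6 = 2.96 m from the left end.

x ≈ 2.96 m from the left end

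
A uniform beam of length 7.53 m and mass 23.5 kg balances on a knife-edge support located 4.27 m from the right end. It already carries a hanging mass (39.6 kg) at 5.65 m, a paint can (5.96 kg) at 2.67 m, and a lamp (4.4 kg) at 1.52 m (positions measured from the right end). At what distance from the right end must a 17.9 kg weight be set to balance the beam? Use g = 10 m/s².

x ≈ 3.09 m from the right end

Take moments about the knife-edge support (at 4.27 m from the right end).
Beam weight: 23.5 × 10 = 235 N down at 3.765 m → arm 0.505 m, τ = 235 × 0.505 = 118.7 N·m clockwise.
Hanging mass: 39.6 × 10 = 396 N down at 5.65 m → arm 1.38 m, τ = 396 × 1.38 = 546.5 N·m counterclockwise.
Paint can: 5.96 × 10 = 59.6 N down at 2.67 m → arm 1.6 m, τ = 59.6 × 1.6 = 95.36 N·m clockwise.
Lamp: 4.4 × 10 = 44 N down at 1.52 m → arm 2.75 m, τ = 44 × 2.75 = 121 N·m clockwise.
Net moment of existing loads = 211.4 N·m counterclockwise.
The weight weighs 17.9 × 10 = 179 N and must supply an equal clockwise moment, so its lever arm about the knife-edge support is 211.4 / 179 = 1.18 m.
That puts it at 4.27 − 1.18 = 3.09 m from the right end.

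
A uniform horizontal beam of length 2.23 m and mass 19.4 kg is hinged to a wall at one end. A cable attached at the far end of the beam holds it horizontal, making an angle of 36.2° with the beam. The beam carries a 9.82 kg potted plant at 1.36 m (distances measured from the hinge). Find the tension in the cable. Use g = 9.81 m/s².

T ≈ 261 N

Choose the hinge as the axis so the unknown hinge reaction has zero arm there.
Beam weight: 19.4 × 9.81 = 190.3 N down at 1.115 m → arm 1.115 m, τ = 190.3 × 1.115 = 212.2 N·m clockwise.
Potted plant: 9.82 × 9.81 = 96.33 N down at 1.36 m → arm 1.36 m, τ = 96.33 × 1.36 = 131 N·m clockwise.
Total clockwise load moment = 343.2 N·m.
The cable tension T acts at 2.23 m; only its component perpendicular to the beam, T sinθ, produces torque. sin 36.2° = 0.5906.
Setting net torque to zero: T × 2.23 × 0.5906 = 343.2 → T = 343.2 / 1.317 = 261 N.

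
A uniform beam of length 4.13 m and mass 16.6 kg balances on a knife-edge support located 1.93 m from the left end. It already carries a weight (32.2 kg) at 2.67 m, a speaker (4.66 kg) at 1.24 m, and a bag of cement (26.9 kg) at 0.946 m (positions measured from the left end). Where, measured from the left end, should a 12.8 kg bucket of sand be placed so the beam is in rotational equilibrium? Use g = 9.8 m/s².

Sum moments about the knife-edge support (at 1.93 m from the left end) (the support reaction has zero arm there).
Beam weight: 16.6 × 9.8 = 162.7 N down at 2.065 m → arm 0.135 m, τ = 162.7 × 0.135 = 21.96 N·m clockwise.
Weight: 32.2 × 9.8 = 315.6 N down at 2.67 m → arm 0.74 m, τ = 315.6 × 0.74 = 233.5 N·m clockwise.
Speaker: 4.66 × 9.8 = 45.67 N down at 1.24 m → arm 0.69 m, τ = 45.67 × 0.69 = 31.51 N·m counterclockwise.
Bag of cement: 26.9 × 9.8 = 263.6 N down at 0.946 m → arm 0.984 m, τ = 263.6 × 0.984 = 259.4 N·m counterclockwise.
Net moment of existing loads = 35.45 N·m counterclockwise.
The bucket of sand weighs 12.8 × 9.8 = 125.4 N and must supply an equal clockwise moment, so its lever arm about the knife-edge support is 35.45 / 125.4 = 0.283 m.
That puts it at 1.93 + 0.283 = 2.21 m from the left end.

x ≈ 2.21 m from the left end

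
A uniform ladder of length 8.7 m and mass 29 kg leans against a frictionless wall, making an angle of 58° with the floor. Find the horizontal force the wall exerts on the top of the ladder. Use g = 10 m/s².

N_wall ≈ 90.6 N

Take moments about the foot of the ladder.
Ladder weight 29×10 = 290 N acts at 4.35 m along the ladder; its horizontal arm is 4.35·cos58° = 2.305 m → τ = 668.5 N·m clockwise.
Wall normal N acts horizontally at the top; its moment arm is the height L sinθ = 8.7·sin58° = 7.378 m, counterclockwise.
Στ = 0 ⇒ N × 7.378 = 668.5 ⇒ N = 90.6 N.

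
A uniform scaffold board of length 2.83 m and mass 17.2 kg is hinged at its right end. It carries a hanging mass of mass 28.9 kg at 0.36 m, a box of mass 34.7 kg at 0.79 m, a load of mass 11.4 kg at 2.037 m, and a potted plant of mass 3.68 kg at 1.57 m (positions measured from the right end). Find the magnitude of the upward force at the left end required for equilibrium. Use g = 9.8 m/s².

Taking torques about the right end:
Beam weight: 17.2 × 9.8 = 168.6 N down at 1.415 m → arm 1.415 m, τ = 168.6 × 1.415 = 238.6 N·m counterclockwise.
Hanging mass: 28.9 × 9.8 = 283.2 N down at 0.36 m → arm 0.36 m, τ = 283.2 × 0.36 = 102 N·m counterclockwise.
Box: 34.7 × 9.8 = 340.1 N down at 0.79 m → arm 0.79 m, τ = 340.1 × 0.79 = 268.7 N·m counterclockwise.
Load: 11.4 × 9.8 = 111.7 N down at 2.037 m → arm 2.037 m, τ = 111.7 × 2.037 = 227.5 N·m counterclockwise.
Potted plant: 3.68 × 9.8 = 36.06 N down at 1.57 m → arm 1.57 m, τ = 36.06 × 1.57 = 56.61 N·m counterclockwise.
Net moment of the loads = 893.4 N·m counterclockwise.
The upward force F acts at the left end, arm 2.83 m, giving F × 2.83 clockwise.
Στ = 0 ⇒ F × 2.83 = 893.4 ⇒ F = 893.4 / 2.83 = 316 N.

F ≈ 316 N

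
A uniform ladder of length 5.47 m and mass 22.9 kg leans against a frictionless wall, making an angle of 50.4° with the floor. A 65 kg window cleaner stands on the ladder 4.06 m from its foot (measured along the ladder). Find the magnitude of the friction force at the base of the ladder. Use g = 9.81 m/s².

Sum moments about the foot of the ladder (the floor normal and friction both act there and drop out).
Ladder weight 22.9×9.81 = 224.6 N acts at 2.735 m along the ladder; its horizontal arm is 2.735·cos50.4° = 1.743 m → τ = 391.5 N·m clockwise.
Window cleaner: 65×9.81 = 637.6 N at 4.06 m → arm 2.588 m → τ = 1650 N·m clockwise.
Wall normal N acts horizontally at the top; its moment arm is the height L sinθ = 5.47·sin50.4° = 4.215 m, counterclockwise.
Στ = 0 ⇒ N × 4.215 = 2042 ⇒ N = 484 N.
ΣFx = 0: friction at the foot balances the wall's push, so f = N_wall = 484 N.

f ≈ 484 N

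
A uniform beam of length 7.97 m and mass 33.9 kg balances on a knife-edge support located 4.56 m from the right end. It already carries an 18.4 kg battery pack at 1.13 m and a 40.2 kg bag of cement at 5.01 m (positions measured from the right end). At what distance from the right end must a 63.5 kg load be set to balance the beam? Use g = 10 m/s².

Take moments about the knife-edge support (at 4.56 m from the right end).
Beam weight: 33.9 × 10 = 339 N down at 3.985 m → arm 0.575 m, τ = 339 × 0.575 = 194.9 N·m clockwise.
Battery pack: 18.4 × 10 = 184 N down at 1.13 m → arm 3.43 m, τ = 184 × 3.43 = 631.1 N·m clockwise.
Bag of cement: 40.2 × 10 = 402 N down at 5.01 m → arm 0.45 m, τ = 402 × 0.45 = 180.9 N·m counterclockwise.
Net moment of existing loads = 645.1 N·m clockwise.
The load weighs 63.5 × 10 = 635 N and must supply an equal counterclockwise moment, so its lever arm about the knife-edge support is 645.1 / 635 = 1.02 m.
That puts it at 4.56 + 1.02 = 5.58 m from the right end.

x ≈ 5.58 m from the right end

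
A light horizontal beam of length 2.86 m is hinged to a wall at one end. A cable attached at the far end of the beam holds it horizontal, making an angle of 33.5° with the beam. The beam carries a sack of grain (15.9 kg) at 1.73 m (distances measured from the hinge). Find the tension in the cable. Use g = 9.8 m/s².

T ≈ 171 N

Choose the hinge as the axis so the unknown hinge reaction has zero arm there.
Sack of grain: 15.9 × 9.8 = 155.8 N down at 1.73 m → arm 1.73 m, τ = 155.8 × 1.73 = 269.5 N·m clockwise.
Total clockwise load moment = 269.5 N·m.
The cable tension T acts at 2.86 m; only its component perpendicular to the beam, T sinθ, produces torque. sin 33.5° = 0.5519.
Setting net torque to zero: T × 2.86 × 0.5519 = 269.5 → T = 269.5 / 1.578 = 171 N.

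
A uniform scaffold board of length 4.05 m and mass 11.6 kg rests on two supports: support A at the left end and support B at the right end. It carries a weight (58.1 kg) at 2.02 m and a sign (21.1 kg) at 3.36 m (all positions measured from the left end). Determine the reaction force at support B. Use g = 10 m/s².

Choose support A as the axis so its reaction then has zero moment arm.
Beam weight: 11.6 × 10 = 116 N down at 2.025 m → arm 2.025 m, τ = 116 × 2.025 = 234.9 N·m clockwise.
Weight: 58.1 × 10 = 581 N down at 2.02 m → arm 2.02 m, τ = 581 × 2.02 = 1174 N·m clockwise.
Sign: 21.1 × 10 = 211 N down at 3.36 m → arm 3.36 m, τ = 211 × 3.36 = 709 N·m clockwise.
Net load moment about support A = 2118 N·m clockwise.
Reaction R at support B is upward at 4.05 m, arm 4.05 m → moment R × 4.05 counterclockwise.
For rotational equilibrium, R × 4.05 = 2118, so R = 523 N.

R_B ≈ 523 N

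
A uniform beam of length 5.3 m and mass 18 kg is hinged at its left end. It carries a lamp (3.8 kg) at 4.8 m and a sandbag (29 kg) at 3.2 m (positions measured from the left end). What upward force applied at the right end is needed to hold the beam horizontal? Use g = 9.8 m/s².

Taking torques about the left end:
Beam weight: 18 × 9.8 = 176.4 N down at 2.65 m → arm 2.65 m, τ = 176.4 × 2.65 = 467.5 N·m clockwise.
Lamp: 3.8 × 9.8 = 37.24 N down at 4.8 m → arm 4.8 m, τ = 37.24 × 4.8 = 178.8 N·m clockwise.
Sandbag: 29 × 9.8 = 284.2 N down at 3.2 m → arm 3.2 m, τ = 284.2 × 3.2 = 909.4 N·m clockwise.
Net moment of the loads = 1556 N·m clockwise.
The upward force F acts at the right end, arm 5.3 m, giving F × 5.3 counterclockwise.
For rotational equilibrium, F × 5.3 = 1556, so F = 1556 / 5.3 = 294 N.

F ≈ 294 N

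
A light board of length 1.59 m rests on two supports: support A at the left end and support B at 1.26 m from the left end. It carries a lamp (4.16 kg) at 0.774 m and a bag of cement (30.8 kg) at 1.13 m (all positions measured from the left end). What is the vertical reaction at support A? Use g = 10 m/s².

About support B:
Lamp: 4.16 × 10 = 41.6 N down at 0.774 m → arm 0.486 m, τ = 41.6 × 0.486 = 20.22 N·m counterclockwise.
Bag of cement: 30.8 × 10 = 308 N down at 1.13 m → arm 0.13 m, τ = 308 × 0.13 = 40.04 N·m counterclockwise.
Net load moment about support B = 60.26 N·m counterclockwise.
Reaction R at support A is upward at 0 m, arm 1.26 m → moment R × 1.26 clockwise.
Στ = 0 ⇒ R × 1.26 = 60.26 ⇒ R = 47.8 N.

R_A ≈ 47.8 N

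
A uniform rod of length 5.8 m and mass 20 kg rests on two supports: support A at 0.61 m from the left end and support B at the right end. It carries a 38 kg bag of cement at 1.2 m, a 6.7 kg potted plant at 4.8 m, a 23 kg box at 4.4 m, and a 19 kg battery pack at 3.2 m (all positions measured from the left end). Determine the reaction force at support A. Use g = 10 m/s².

R_A ≈ 619 N

Choose support B as the axis so its reaction then has zero moment arm.
Beam weight: 20 × 10 = 200 N down at 2.9 m → arm 2.9 m, τ = 200 × 2.9 = 580 N·m counterclockwise.
Bag of cement: 38 × 10 = 380 N down at 1.2 m → arm 4.6 m, τ = 380 × 4.6 = 1748 N·m counterclockwise.
Potted plant: 6.7 × 10 = 67 N down at 4.8 m → arm 1 m, τ = 67 × 1 = 67 N·m counterclockwise.
Box: 23 × 10 = 230 N down at 4.4 m → arm 1.4 m, τ = 230 × 1.4 = 322 N·m counterclockwise.
Battery pack: 19 × 10 = 190 N down at 3.2 m → arm 2.6 m, τ = 190 × 2.6 = 494 N·m counterclockwise.
Net load moment about support B = 3211 N·m counterclockwise.
Reaction R at support A is upward at 0.61 m, arm 5.19 m → moment R × 5.19 clockwise.
Balancing moments: R × 5.19 = 3211, giving R = 619 N.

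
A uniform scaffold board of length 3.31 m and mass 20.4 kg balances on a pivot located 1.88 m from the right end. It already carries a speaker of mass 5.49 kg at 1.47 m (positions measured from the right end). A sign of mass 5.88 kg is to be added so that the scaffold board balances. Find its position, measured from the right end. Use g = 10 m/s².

Sum moments about the pivot (at 1.88 m from the right end) (the support reaction has zero arm there).
Beam weight: 20.4 × 10 = 204 N down at 1.655 m → arm 0.225 m, τ = 204 × 0.225 = 45.9 N·m clockwise.
Speaker: 5.49 × 10 = 54.9 N down at 1.47 m → arm 0.41 m, τ = 54.9 × 0.41 = 22.51 N·m clockwise.
Net moment of existing loads = 68.41 N·m clockwise.
The sign weighs 5.88 × 10 = 58.8 N and must supply an equal counterclockwise moment, so its lever arm about the pivot is 68.41 / 58.8 = 1.16 m.
That puts it at 1.88 + 1.16 = 3.04 m from the right end.

x ≈ 3.04 m from the right end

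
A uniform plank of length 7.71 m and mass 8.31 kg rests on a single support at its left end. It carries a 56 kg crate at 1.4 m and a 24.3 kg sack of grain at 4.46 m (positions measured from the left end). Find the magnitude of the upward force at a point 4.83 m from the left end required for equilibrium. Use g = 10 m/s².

F ≈ 453 N

Taking torques about the left end:
Beam weight: 8.31 × 10 = 83.1 N down at 3.855 m → arm 3.855 m, τ = 83.1 × 3.855 = 320.4 N·m clockwise.
Crate: 56 × 10 = 560 N down at 1.4 m → arm 1.4 m, τ = 560 × 1.4 = 784 N·m clockwise.
Sack of grain: 24.3 × 10 = 243 N down at 4.46 m → arm 4.46 m, τ = 243 × 4.46 = 1084 N·m clockwise.
Net moment of the loads = 2188 N·m clockwise.
The upward force F acts at a point 4.83 m from the left end, arm 4.83 m, giving F × 4.83 counterclockwise.
Setting net torque to zero: F × 4.83 = 2188 → F = 2188 / 4.83 = 453 N.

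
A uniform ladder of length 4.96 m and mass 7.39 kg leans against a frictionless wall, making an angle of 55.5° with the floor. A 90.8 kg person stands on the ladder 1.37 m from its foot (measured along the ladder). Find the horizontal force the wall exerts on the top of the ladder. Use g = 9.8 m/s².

Take moments about the foot of the ladder.
Ladder weight 7.39×9.8 = 72.42 N acts at 2.48 m along the ladder; its horizontal arm is 2.48·cos55.5° = 1.405 m → τ = 101.8 N·m clockwise.
Person: 90.8×9.8 = 889.8 N at 1.37 m → arm 0.776 m → τ = 690.5 N·m clockwise.
Wall normal N acts horizontally at the top; its moment arm is the height L sinθ = 4.96·sin55.5° = 4.088 m, counterclockwise.
Setting net torque to zero: N × 4.088 = 792.3 → N = 194 N.

N_wall ≈ 194 N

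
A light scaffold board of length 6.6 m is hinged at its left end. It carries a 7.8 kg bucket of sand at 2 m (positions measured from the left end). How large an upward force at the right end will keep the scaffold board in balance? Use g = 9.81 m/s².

F ≈ 23.2 N

Taking torques about the left end:
Bucket of sand: 7.8 × 9.81 = 76.52 N down at 2 m → arm 2 m, τ = 76.52 × 2 = 153 N·m clockwise.
Net moment of the loads = 153 N·m clockwise.
The upward force F acts at the right end, arm 6.6 m, giving F × 6.6 counterclockwise.
Balancing moments: F × 6.6 = 153, giving F = 153 / 6.6 = 23.2 N.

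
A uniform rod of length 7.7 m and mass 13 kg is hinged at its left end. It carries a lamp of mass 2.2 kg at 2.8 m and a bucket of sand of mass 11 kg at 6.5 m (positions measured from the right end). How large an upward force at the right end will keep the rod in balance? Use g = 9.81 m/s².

Take moments about the left end.
Beam weight: 13 × 9.81 = 127.5 N down at 3.85 m → arm 3.85 m, τ = 127.5 × 3.85 = 490.9 N·m clockwise.
Lamp: 2.2 × 9.81 = 21.58 N down at 2.8 m → arm 4.9 m, τ = 21.58 × 4.9 = 105.7 N·m clockwise.
Bucket of sand: 11 × 9.81 = 107.9 N down at 6.5 m → arm 1.2 m, τ = 107.9 × 1.2 = 129.5 N·m clockwise.
Net moment of the loads = 726.1 N·m clockwise.
The upward force F acts at the right end, arm 7.7 m, giving F × 7.7 counterclockwise.
Στ = 0 ⇒ F × 7.7 = 726.1 ⇒ F = 726.1 / 7.7 = 94.3 N.

F ≈ 94.3 N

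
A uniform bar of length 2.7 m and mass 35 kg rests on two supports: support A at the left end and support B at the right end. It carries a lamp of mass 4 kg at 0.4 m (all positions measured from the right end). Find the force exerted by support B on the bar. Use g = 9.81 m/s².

R_B ≈ 205 N

Sum moments about support A (its reaction then has zero moment arm).
Beam weight: 35 × 9.81 = 343.4 N down at 1.35 m → arm 1.35 m, τ = 343.4 × 1.35 = 463.6 N·m clockwise.
Lamp: 4 × 9.81 = 39.24 N down at 0.4 m → arm 2.3 m, τ = 39.24 × 2.3 = 90.25 N·m clockwise.
Net load moment about support A = 553.9 N·m clockwise.
Reaction R at support B is upward at 0 m, arm 2.7 m → moment R × 2.7 counterclockwise.
For rotational equilibrium, R × 2.7 = 553.9, so R = 205 N.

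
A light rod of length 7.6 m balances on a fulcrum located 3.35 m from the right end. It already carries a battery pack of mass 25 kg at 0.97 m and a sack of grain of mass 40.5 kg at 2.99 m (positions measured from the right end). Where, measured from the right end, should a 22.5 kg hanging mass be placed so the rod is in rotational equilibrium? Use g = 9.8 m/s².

x ≈ 6.64 m from the right end

Sum moments about the fulcrum (at 3.35 m from the right end) (the support reaction has zero arm there).
Battery pack: 25 × 9.8 = 245 N down at 0.97 m → arm 2.38 m, τ = 245 × 2.38 = 583.1 N·m clockwise.
Sack of grain: 40.5 × 9.8 = 396.9 N down at 2.99 m → arm 0.36 m, τ = 396.9 × 0.36 = 142.9 N·m clockwise.
Net moment of existing loads = 726 N·m clockwise.
The hanging mass weighs 22.5 × 9.8 = 220.5 N and must supply an equal counterclockwise moment, so its lever arm about the fulcrum is 726 / 220.5 = 3.29 m.
That puts it at 3.35 + 3.29 = 6.64 m from the right end.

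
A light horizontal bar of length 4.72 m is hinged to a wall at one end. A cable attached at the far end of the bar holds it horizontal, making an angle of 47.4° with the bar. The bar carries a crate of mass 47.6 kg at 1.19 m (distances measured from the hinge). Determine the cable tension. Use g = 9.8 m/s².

T ≈ 160 N

Taking torques about the hinge:
Crate: 47.6 × 9.8 = 466.5 N down at 1.19 m → arm 1.19 m, τ = 466.5 × 1.19 = 555.1 N·m clockwise.
Total clockwise load moment = 555.1 N·m.
The cable tension T acts at 4.72 m; only its component perpendicular to the bar, T sinθ, produces torque. sin 47.4° = 0.7361.
For rotational equilibrium, T × 4.72 × 0.7361 = 555.1, so T = 555.1 / 3.474 = 160 N.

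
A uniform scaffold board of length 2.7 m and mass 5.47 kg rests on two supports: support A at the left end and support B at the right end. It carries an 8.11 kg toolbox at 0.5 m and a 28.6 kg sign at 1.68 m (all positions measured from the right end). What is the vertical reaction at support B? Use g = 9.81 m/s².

About support A:
Beam weight: 5.47 × 9.81 = 53.66 N down at 1.35 m → arm 1.35 m, τ = 53.66 × 1.35 = 72.44 N·m clockwise.
Toolbox: 8.11 × 9.81 = 79.56 N down at 0.5 m → arm 2.2 m, τ = 79.56 × 2.2 = 175 N·m clockwise.
Sign: 28.6 × 9.81 = 280.6 N down at 1.68 m → arm 1.02 m, τ = 280.6 × 1.02 = 286.2 N·m clockwise.
Net load moment about support A = 533.6 N·m clockwise.
Reaction R at support B is upward at 0 m, arm 2.7 m → moment R × 2.7 counterclockwise.
Setting net torque to zero: R × 2.7 = 533.6 → R = 198 N.

R_B ≈ 198 N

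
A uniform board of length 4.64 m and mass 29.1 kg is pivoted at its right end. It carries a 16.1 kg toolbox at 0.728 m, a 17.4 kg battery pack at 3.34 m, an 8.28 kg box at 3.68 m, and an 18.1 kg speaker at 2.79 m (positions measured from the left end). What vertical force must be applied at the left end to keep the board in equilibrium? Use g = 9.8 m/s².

F ≈ 411 N

Sum moments about the right end (the unknown pivot reaction has zero arm there).
Beam weight: 29.1 × 9.8 = 285.2 N down at 2.32 m → arm 2.32 m, τ = 285.2 × 2.32 = 661.7 N·m counterclockwise.
Toolbox: 16.1 × 9.8 = 157.8 N down at 0.728 m → arm 3.912 m, τ = 157.8 × 3.912 = 617.3 N·m counterclockwise.
Battery pack: 17.4 × 9.8 = 170.5 N down at 3.34 m → arm 1.3 m, τ = 170.5 × 1.3 = 221.7 N·m counterclockwise.
Box: 8.28 × 9.8 = 81.14 N down at 3.68 m → arm 0.96 m, τ = 81.14 × 0.96 = 77.89 N·m counterclockwise.
Speaker: 18.1 × 9.8 = 177.4 N down at 2.79 m → arm 1.85 m, τ = 177.4 × 1.85 = 328.2 N·m counterclockwise.
Net moment of the loads = 1907 N·m counterclockwise.
The upward force F acts at the left end, arm 4.64 m, giving F × 4.64 clockwise.
Στ = 0 ⇒ F × 4.64 = 1907 ⇒ F = 1907 / 4.64 = 411 N.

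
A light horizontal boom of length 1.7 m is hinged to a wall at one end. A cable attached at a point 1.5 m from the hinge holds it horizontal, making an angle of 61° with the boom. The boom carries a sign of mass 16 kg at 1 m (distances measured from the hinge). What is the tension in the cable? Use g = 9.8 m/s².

Sum moments about the hinge (the unknown hinge reaction has zero arm there).
Sign: 16 × 9.8 = 156.8 N down at 1 m → arm 1 m, τ = 156.8 × 1 = 156.8 N·m clockwise.
Total clockwise load moment = 156.8 N·m.
The cable tension T acts at 1.5 m; only its component perpendicular to the boom, T sinθ, produces torque. sin 61° = 0.8746.
For rotational equilibrium, T × 1.5 × 0.8746 = 156.8, so T = 156.8 / 1.312 = 120 N.

T ≈ 120 N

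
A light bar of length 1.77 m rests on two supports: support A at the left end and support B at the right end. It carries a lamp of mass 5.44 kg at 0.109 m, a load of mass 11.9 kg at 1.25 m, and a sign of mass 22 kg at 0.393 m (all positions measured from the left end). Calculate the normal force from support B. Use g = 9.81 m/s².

Choose support A as the axis so its reaction then has zero moment arm.
Lamp: 5.44 × 9.81 = 53.37 N down at 0.109 m → arm 0.109 m, τ = 53.37 × 0.109 = 5.817 N·m clockwise.
Load: 11.9 × 9.81 = 116.7 N down at 1.25 m → arm 1.25 m, τ = 116.7 × 1.25 = 145.9 N·m clockwise.
Sign: 22 × 9.81 = 215.8 N down at 0.393 m → arm 0.393 m, τ = 215.8 × 0.393 = 84.81 N·m clockwise.
Net load moment about support A = 236.5 N·m clockwise.
Reaction R at support B is upward at 1.77 m, arm 1.77 m → moment R × 1.77 counterclockwise.
Στ = 0 ⇒ R × 1.77 = 236.5 ⇒ R = 134 N.

R_B ≈ 134 N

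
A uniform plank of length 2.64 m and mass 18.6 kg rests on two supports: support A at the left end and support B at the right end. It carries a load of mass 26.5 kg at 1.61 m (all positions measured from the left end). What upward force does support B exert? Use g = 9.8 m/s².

About support A:
Beam weight: 18.6 × 9.8 = 182.3 N down at 1.32 m → arm 1.32 m, τ = 182.3 × 1.32 = 240.6 N·m clockwise.
Load: 26.5 × 9.8 = 259.7 N down at 1.61 m → arm 1.61 m, τ = 259.7 × 1.61 = 418.1 N·m clockwise.
Net load moment about support A = 658.7 N·m clockwise.
Reaction R at support B is upward at 2.64 m, arm 2.64 m → moment R × 2.64 counterclockwise.
Στ = 0 ⇒ R × 2.64 = 658.7 ⇒ R = 250 N.

R_B ≈ 250 N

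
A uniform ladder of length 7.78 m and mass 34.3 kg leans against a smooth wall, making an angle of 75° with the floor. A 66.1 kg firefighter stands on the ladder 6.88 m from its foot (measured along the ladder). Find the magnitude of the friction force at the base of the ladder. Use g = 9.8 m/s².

f ≈ 199 N

Taking torques about the foot of the ladder:
Ladder weight 34.3×9.8 = 336.1 N acts at 3.89 m along the ladder; its horizontal arm is 3.89·cos75° = 1.007 m → τ = 338.5 N·m clockwise.
Firefighter: 66.1×9.8 = 647.8 N at 6.88 m → arm 1.781 m → τ = 1154 N·m clockwise.
Wall normal N acts horizontally at the top; its moment arm is the height L sinθ = 7.78·sin75° = 7.515 m, counterclockwise.
Στ = 0 ⇒ N × 7.515 = 1492 ⇒ N = 199 N.
ΣFx = 0: friction at the foot balances the wall's push, so f = N_wall = 199 N.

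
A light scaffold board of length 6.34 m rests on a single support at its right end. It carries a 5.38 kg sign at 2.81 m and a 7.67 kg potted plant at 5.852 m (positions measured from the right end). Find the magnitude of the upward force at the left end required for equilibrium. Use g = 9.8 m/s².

F ≈ 92.7 N

About the right end:
Sign: 5.38 × 9.8 = 52.72 N down at 2.81 m → arm 2.81 m, τ = 52.72 × 2.81 = 148.1 N·m counterclockwise.
Potted plant: 7.67 × 9.8 = 75.17 N down at 5.852 m → arm 5.852 m, τ = 75.17 × 5.852 = 439.9 N·m counterclockwise.
Net moment of the loads = 588 N·m counterclockwise.
The upward force F acts at the left end, arm 6.34 m, giving F × 6.34 clockwise.
Setting net torque to zero: F × 6.34 = 588 → F = 588 / 6.34 = 92.7 N.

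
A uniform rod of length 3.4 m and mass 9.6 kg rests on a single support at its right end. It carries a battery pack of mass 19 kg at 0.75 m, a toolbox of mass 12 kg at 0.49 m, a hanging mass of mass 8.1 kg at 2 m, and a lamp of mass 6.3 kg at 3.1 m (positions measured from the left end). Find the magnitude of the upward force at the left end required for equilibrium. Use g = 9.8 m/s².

Sum moments about the right end (the unknown pivot reaction has zero arm there).
Beam weight: 9.6 × 9.8 = 94.08 N down at 1.7 m → arm 1.7 m, τ = 94.08 × 1.7 = 159.9 N·m counterclockwise.
Battery pack: 19 × 9.8 = 186.2 N down at 0.75 m → arm 2.65 m, τ = 186.2 × 2.65 = 493.4 N·m counterclockwise.
Toolbox: 12 × 9.8 = 117.6 N down at 0.49 m → arm 2.91 m, τ = 117.6 × 2.91 = 342.2 N·m counterclockwise.
Hanging mass: 8.1 × 9.8 = 79.38 N down at 2 m → arm 1.4 m, τ = 79.38 × 1.4 = 111.1 N·m counterclockwise.
Lamp: 6.3 × 9.8 = 61.74 N down at 3.1 m → arm 0.3 m, τ = 61.74 × 0.3 = 18.52 N·m counterclockwise.
Net moment of the loads = 1125 N·m counterclockwise.
The upward force F acts at the left end, arm 3.4 m, giving F × 3.4 clockwise.
Στ = 0 ⇒ F × 3.4 = 1125 ⇒ F = 1125 / 3.4 = 331 N.

F ≈ 331 N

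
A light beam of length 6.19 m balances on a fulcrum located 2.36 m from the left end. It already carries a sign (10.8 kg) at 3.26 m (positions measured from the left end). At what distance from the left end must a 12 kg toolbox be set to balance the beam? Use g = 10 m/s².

About the fulcrum (at 2.36 m from the left end):
Sign: 10.8 × 10 = 108 N down at 3.26 m → arm 0.9 m, τ = 108 × 0.9 = 97.2 N·m clockwise.
Net moment of existing loads = 97.2 N·m clockwise.
The toolbox weighs 12 × 10 = 120 N and must supply an equal counterclockwise moment, so its lever arm about the fulcrum is 97.2 / 120 = 0.81 m.
That puts it at 2.36 − 0.81 = 1.55 m from the left end.

x ≈ 1.55 m from the left end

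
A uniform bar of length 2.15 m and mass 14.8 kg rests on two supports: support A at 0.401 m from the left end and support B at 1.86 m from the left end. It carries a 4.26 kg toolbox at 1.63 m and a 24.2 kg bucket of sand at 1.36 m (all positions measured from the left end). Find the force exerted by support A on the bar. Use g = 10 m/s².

About support B:
Beam weight: 14.8 × 10 = 148 N down at 1.075 m → arm 0.785 m, τ = 148 × 0.785 = 116.2 N·m counterclockwise.
Toolbox: 4.26 × 10 = 42.6 N down at 1.63 m → arm 0.23 m, τ = 42.6 × 0.23 = 9.798 N·m counterclockwise.
Bucket of sand: 24.2 × 10 = 242 N down at 1.36 m → arm 0.5 m, τ = 242 × 0.5 = 121 N·m counterclockwise.
Net load moment about support B = 247 N·m counterclockwise.
Reaction R at support A is upward at 0.401 m, arm 1.459 m → moment R × 1.459 clockwise.
Balancing moments: R × 1.459 = 247, giving R = 169 N.

R_A ≈ 169 N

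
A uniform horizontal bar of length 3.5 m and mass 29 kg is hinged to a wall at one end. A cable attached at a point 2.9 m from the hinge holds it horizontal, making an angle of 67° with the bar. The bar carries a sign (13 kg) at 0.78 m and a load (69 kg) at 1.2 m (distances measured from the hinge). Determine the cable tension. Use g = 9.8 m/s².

T ≈ 528 N

Take moments about the hinge.
Beam weight: 29 × 9.8 = 284.2 N down at 1.75 m → arm 1.75 m, τ = 284.2 × 1.75 = 497.3 N·m clockwise.
Sign: 13 × 9.8 = 127.4 N down at 0.78 m → arm 0.78 m, τ = 127.4 × 0.78 = 99.37 N·m clockwise.
Load: 69 × 9.8 = 676.2 N down at 1.2 m → arm 1.2 m, τ = 676.2 × 1.2 = 811.4 N·m clockwise.
Total clockwise load moment = 1408 N·m.
The cable tension T acts at 2.9 m; only its component perpendicular to the bar, T sinθ, produces torque. sin 67° = 0.9205.
For rotational equilibrium, T × 2.9 × 0.9205 = 1408, so T = 1408 / 2.669 = 528 N.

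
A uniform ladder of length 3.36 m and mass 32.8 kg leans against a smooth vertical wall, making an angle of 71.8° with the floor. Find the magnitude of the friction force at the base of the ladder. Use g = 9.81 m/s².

f ≈ 52.9 N

About the foot of the ladder:
Ladder weight 32.8×9.81 = 321.8 N acts at 1.68 m along the ladder; its horizontal arm is 1.68·cos71.8° = 0.5247 m → τ = 168.8 N·m clockwise.
Wall normal N acts horizontally at the top; its moment arm is the height L sinθ = 3.36·sin71.8° = 3.192 m, counterclockwise.
Στ = 0 ⇒ N × 3.192 = 168.8 ⇒ N = 52.9 N.
ΣFx = 0: friction at the foot balances the wall's push, so f = N_wall = 52.9 N.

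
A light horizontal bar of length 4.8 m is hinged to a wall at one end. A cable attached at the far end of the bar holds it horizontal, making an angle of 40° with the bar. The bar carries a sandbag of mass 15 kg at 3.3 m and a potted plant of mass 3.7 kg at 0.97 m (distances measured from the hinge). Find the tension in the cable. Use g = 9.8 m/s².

Taking torques about the hinge:
Sandbag: 15 × 9.8 = 147 N down at 3.3 m → arm 3.3 m, τ = 147 × 3.3 = 485.1 N·m clockwise.
Potted plant: 3.7 × 9.8 = 36.26 N down at 0.97 m → arm 0.97 m, τ = 36.26 × 0.97 = 35.17 N·m clockwise.
Total clockwise load moment = 520.3 N·m.
The cable tension T acts at 4.8 m; only its component perpendicular to the bar, T sinθ, produces torque. sin 40° = 0.6428.
For rotational equilibrium, T × 4.8 × 0.6428 = 520.3, so T = 520.3 / 3.085 = 169 N.

T ≈ 169 N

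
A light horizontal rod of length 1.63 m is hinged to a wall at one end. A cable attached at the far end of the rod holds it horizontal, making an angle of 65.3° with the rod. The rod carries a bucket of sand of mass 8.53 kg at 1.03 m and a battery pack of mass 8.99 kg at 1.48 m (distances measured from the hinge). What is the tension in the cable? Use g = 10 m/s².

T ≈ 149 N

Choose the hinge as the axis so the unknown hinge reaction has zero arm there.
Bucket of sand: 8.53 × 10 = 85.3 N down at 1.03 m → arm 1.03 m, τ = 85.3 × 1.03 = 87.86 N·m clockwise.
Battery pack: 8.99 × 10 = 89.9 N down at 1.48 m → arm 1.48 m, τ = 89.9 × 1.48 = 133.1 N·m clockwise.
Total clockwise load moment = 221 N·m.
The cable tension T acts at 1.63 m; only its component perpendicular to the rod, T sinθ, produces torque. sin 65.3° = 0.9085.
For rotational equilibrium, T × 1.63 × 0.9085 = 221, so T = 221 / 1.481 = 149 N.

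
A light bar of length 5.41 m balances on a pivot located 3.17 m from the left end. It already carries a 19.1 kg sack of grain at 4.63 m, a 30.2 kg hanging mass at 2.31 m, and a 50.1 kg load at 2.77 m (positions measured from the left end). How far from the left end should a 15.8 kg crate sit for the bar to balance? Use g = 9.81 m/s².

x ≈ 4.32 m from the left end

Taking torques about the pivot (at 3.17 m from the left end):
Sack of grain: 19.1 × 9.81 = 187.4 N down at 4.63 m → arm 1.46 m, τ = 187.4 × 1.46 = 273.6 N·m clockwise.
Hanging mass: 30.2 × 9.81 = 296.3 N down at 2.31 m → arm 0.86 m, τ = 296.3 × 0.86 = 254.8 N·m counterclockwise.
Load: 50.1 × 9.81 = 491.5 N down at 2.77 m → arm 0.4 m, τ = 491.5 × 0.4 = 196.6 N·m counterclockwise.
Net moment of existing loads = 177.8 N·m counterclockwise.
The crate weighs 15.8 × 9.81 = 155 N and must supply an equal clockwise moment, so its lever arm about the pivot is 177.8 / 155 = 1.15 m.
That puts it at 3.17 + 1.15 = 4.32 m from the left end.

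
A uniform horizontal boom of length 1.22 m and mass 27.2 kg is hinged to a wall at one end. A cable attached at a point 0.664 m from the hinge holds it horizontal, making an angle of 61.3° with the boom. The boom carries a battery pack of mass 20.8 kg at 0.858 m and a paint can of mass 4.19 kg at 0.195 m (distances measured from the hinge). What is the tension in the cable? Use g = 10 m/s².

Choose the hinge as the axis so the unknown hinge reaction has zero arm there.
Beam weight: 27.2 × 10 = 272 N down at 0.61 m → arm 0.61 m, τ = 272 × 0.61 = 165.9 N·m clockwise.
Battery pack: 20.8 × 10 = 208 N down at 0.858 m → arm 0.858 m, τ = 208 × 0.858 = 178.5 N·m clockwise.
Paint can: 4.19 × 10 = 41.9 N down at 0.195 m → arm 0.195 m, τ = 41.9 × 0.195 = 8.171 N·m clockwise.
Total clockwise load moment = 352.6 N·m.
The cable tension T acts at 0.664 m; only its component perpendicular to the boom, T sinθ, produces torque. sin 61.3° = 0.8771.
Στ = 0 ⇒ T × 0.664 × 0.8771 = 352.6 ⇒ T = 352.6 / 0.5824 = 605 N.

T ≈ 605 N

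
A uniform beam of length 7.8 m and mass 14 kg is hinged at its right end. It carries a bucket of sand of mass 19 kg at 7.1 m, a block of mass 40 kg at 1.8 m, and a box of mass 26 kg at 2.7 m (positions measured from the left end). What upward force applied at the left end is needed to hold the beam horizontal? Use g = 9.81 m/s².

Take moments about the right end.
Beam weight: 14 × 9.81 = 137.3 N down at 3.9 m → arm 3.9 m, τ = 137.3 × 3.9 = 535.5 N·m counterclockwise.
Bucket of sand: 19 × 9.81 = 186.4 N down at 7.1 m → arm 0.7 m, τ = 186.4 × 0.7 = 130.5 N·m counterclockwise.
Block: 40 × 9.81 = 392.4 N down at 1.8 m → arm 6 m, τ = 392.4 × 6 = 2354 N·m counterclockwise.
Box: 26 × 9.81 = 255.1 N down at 2.7 m → arm 5.1 m, τ = 255.1 × 5.1 = 1301 N·m counterclockwise.
Net moment of the loads = 4321 N·m counterclockwise.
The upward force F acts at the left end, arm 7.8 m, giving F × 7.8 clockwise.
Στ = 0 ⇒ F × 7.8 = 4321 ⇒ F = 4321 / 7.8 = 554 N.

F ≈ 554 N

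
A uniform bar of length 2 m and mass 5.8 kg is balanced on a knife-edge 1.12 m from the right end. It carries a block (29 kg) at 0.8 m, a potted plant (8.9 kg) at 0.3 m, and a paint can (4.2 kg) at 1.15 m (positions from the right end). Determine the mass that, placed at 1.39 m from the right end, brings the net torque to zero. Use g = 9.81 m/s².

Take moments about the knife-edge (at 1.12 m from the right end).
Beam weight: 5.8 × 9.81 = 56.9 N down at 1 m → arm 0.12 m, τ = 56.9 × 0.12 = 6.828 N·m clockwise.
Block: 29 × 9.81 = 284.5 N down at 0.8 m → arm 0.32 m, τ = 284.5 × 0.32 = 91.04 N·m clockwise.
Potted plant: 8.9 × 9.81 = 87.31 N down at 0.3 m → arm 0.82 m, τ = 87.31 × 0.82 = 71.59 N·m clockwise.
Paint can: 4.2 × 9.81 = 41.2 N down at 1.15 m → arm 0.03 m, τ = 41.2 × 0.03 = 1.236 N·m counterclockwise.
Net moment of known loads = 168.2 N·m clockwise.
An unknown mass m at 1.39 m has arm 0.27 m; its moment is m·g·0.27 counterclockwise.
Balancing moments: m × 9.81 × 0.27 = 168.2, giving m = 168.2 / (9.81 × 0.27) = 63.5 kg.

m ≈ 63.5 kg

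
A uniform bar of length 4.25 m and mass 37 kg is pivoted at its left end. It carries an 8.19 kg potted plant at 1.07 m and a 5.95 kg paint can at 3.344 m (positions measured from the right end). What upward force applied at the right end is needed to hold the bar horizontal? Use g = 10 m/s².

F ≈ 259 N

Take moments about the left end.
Beam weight: 37 × 10 = 370 N down at 2.125 m → arm 2.125 m, τ = 370 × 2.125 = 786.2 N·m clockwise.
Potted plant: 8.19 × 10 = 81.9 N down at 1.07 m → arm 3.18 m, τ = 81.9 × 3.18 = 260.4 N·m clockwise.
Paint can: 5.95 × 10 = 59.5 N down at 3.344 m → arm 0.906 m, τ = 59.5 × 0.906 = 53.91 N·m clockwise.
Net moment of the loads = 1101 N·m clockwise.
The upward force F acts at the right end, arm 4.25 m, giving F × 4.25 counterclockwise.
For rotational equilibrium, F × 4.25 = 1101, so F = 1101 / 4.25 = 259 N.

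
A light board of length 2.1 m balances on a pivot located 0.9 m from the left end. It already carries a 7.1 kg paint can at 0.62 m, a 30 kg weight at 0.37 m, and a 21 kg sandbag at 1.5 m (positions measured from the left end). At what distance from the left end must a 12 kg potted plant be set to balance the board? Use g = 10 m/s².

Take moments about the pivot (at 0.9 m from the left end).
Paint can: 7.1 × 10 = 71 N down at 0.62 m → arm 0.28 m, τ = 71 × 0.28 = 19.88 N·m counterclockwise.
Weight: 30 × 10 = 300 N down at 0.37 m → arm 0.53 m, τ = 300 × 0.53 = 159 N·m counterclockwise.
Sandbag: 21 × 10 = 210 N down at 1.5 m → arm 0.6 m, τ = 210 × 0.6 = 126 N·m clockwise.
Net moment of existing loads = 52.88 N·m counterclockwise.
The potted plant weighs 12 × 10 = 120 N and must supply an equal clockwise moment, so its lever arm about the pivot is 52.88 / 120 = 0.441 m.
That puts it at 0.9 + 0.441 = 1.34 m from the left end.

x ≈ 1.34 m from the left end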